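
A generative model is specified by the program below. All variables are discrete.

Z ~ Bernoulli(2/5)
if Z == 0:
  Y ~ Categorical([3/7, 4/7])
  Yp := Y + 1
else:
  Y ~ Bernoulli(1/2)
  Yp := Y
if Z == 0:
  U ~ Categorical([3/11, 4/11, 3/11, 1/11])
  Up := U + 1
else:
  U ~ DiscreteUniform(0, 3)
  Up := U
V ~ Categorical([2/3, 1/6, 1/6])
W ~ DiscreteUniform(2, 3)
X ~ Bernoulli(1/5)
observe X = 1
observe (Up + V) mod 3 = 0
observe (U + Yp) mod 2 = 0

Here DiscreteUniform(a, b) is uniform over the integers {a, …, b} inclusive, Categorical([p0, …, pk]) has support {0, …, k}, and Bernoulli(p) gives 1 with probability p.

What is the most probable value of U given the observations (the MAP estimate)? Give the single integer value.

Enumerate traces; 16 have nonzero weight after conditioning:
  (Z=0, Y=0, U=1, V=1, W=2, X=1) weight 3/1925
  (Z=0, Y=0, U=1, V=1, W=3, X=1) weight 3/1925
  (Z=0, Y=0, U=3, V=2, W=2, X=1) weight 3/7700
  (Z=0, Y=0, U=3, V=2, W=3, X=1) weight 3/7700
  (Z=0, Y=1, U=0, V=2, W=2, X=1) weight 3/1925
  (Z=0, Y=1, U=0, V=2, W=3, X=1) weight 3/1925
  (Z=0, Y=1, U=2, V=0, W=2, X=1) weight 12/1925
  (Z=0, Y=1, U=2, V=0, W=3, X=1) weight 12/1925
  … 8 more
Group by U:
  weight(U=0) = 113/11550
  weight(U=1) = 221/46200
  weight(U=2) = 653/46200
  weight(U=3) = 43/5775
Total weight = 113/11550 + 221/46200 + 653/46200 + 43/5775 = 167/4620
P(U=0 | obs) = 113/11550 / 167/4620 = 226/835
P(U=1 | obs) = 221/46200 / 167/4620 = 221/1670
P(U=2 | obs) = 653/46200 / 167/4620 = 653/1670
P(U=3 | obs) = 43/5775 / 167/4620 = 172/835
argmax = 2

argmax_v P(U = v | obs) = 2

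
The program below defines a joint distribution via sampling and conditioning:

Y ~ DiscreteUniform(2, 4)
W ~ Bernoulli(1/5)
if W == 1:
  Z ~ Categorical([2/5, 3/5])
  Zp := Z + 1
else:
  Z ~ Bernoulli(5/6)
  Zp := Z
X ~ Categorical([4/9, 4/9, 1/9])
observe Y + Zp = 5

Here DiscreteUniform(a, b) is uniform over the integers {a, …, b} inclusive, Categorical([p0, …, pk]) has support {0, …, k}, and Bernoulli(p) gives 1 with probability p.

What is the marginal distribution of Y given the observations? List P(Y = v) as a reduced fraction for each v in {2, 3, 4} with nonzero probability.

P(Y=3) = 9/65, P(Y=4) = 56/65

Enumerate traces; 9 have nonzero weight after conditioning:
  (Y=3, W=1, Z=1, X=0) weight 4/225
  (Y=3, W=1, Z=1, X=1) weight 4/225
  (Y=3, W=1, Z=1, X=2) weight 1/225
  (Y=4, W=0, Z=1, X=0) weight 8/81
  (Y=4, W=0, Z=1, X=1) weight 8/81
  (Y=4, W=0, Z=1, X=2) weight 2/81
  (Y=4, W=1, Z=0, X=0) weight 8/675
  (Y=4, W=1, Z=0, X=1) weight 8/675
  … 1 more
Group by Y:
  weight(Y=3) = 1/25
  weight(Y=4) = 56/225
Total weight = 1/25 + 56/225 = 13/45
P(Y=3 | obs) = 1/25 / 13/45 = 9/65
P(Y=4 | obs) = 56/225 / 13/45 = 56/65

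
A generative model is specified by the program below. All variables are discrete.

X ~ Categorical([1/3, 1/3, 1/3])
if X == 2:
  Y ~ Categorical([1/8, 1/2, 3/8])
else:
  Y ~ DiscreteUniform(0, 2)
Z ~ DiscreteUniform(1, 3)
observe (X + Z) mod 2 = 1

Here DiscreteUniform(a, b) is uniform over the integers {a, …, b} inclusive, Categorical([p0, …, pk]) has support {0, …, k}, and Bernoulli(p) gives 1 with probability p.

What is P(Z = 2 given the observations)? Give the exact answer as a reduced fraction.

P(Z = 2 | obs) = 1/5

Enumerate traces; 15 have nonzero weight after conditioning:
  (X=0, Y=0, Z=1) weight 1/27
  (X=0, Y=0, Z=3) weight 1/27
  (X=0, Y=1, Z=1) weight 1/27
  (X=0, Y=1, Z=3) weight 1/27
  (X=0, Y=2, Z=1) weight 1/27
  (X=0, Y=2, Z=3) weight 1/27
  (X=1, Y=0, Z=2) weight 1/27
  (X=1, Y=1, Z=2) weight 1/27
  … 7 more
Group by Z:
  weight(Z=1) = 2/9
  weight(Z=2) = 1/9
  weight(Z=3) = 2/9
Total weight = 2/9 + 1/9 + 2/9 = 5/9
P(Z=1 | obs) = 2/9 / 5/9 = 2/5
P(Z=2 | obs) = 1/9 / 5/9 = 1/5
P(Z=3 | obs) = 2/9 / 5/9 = 2/5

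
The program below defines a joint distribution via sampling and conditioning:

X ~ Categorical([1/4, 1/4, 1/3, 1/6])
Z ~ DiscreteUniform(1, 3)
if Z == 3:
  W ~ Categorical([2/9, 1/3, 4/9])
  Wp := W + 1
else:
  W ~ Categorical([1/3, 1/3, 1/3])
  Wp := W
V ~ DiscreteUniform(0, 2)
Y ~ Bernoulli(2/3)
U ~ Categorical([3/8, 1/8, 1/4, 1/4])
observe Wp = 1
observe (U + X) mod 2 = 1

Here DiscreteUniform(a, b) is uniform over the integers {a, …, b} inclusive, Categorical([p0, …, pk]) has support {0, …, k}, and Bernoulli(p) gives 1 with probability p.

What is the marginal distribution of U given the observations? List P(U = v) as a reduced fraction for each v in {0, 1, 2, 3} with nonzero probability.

Enumerate traces; 144 have nonzero weight after conditioning:
  (X=0, Z=1, W=1, V=0, Y=0, U=1) weight 1/2592
  (X=0, Z=1, W=1, V=0, Y=0, U=3) weight 1/1296
  (X=0, Z=1, W=1, V=0, Y=1, U=1) weight 1/1296
  (X=0, Z=1, W=1, V=0, Y=1, U=3) weight 1/648
  (X=0, Z=1, W=1, V=1, Y=0, U=1) weight 1/2592
  (X=0, Z=1, W=1, V=1, Y=0, U=3) weight 1/1296
  (X=0, Z=1, W=1, V=1, Y=1, U=1) weight 1/1296
  (X=0, Z=1, W=1, V=1, Y=1, U=3) weight 1/648
  (X=1, Z=1, W=1, V=0, Y=0, U=0) weight 1/864
  (X=1, Z=1, W=1, V=0, Y=0, U=2) weight 1/1296
  … 134 more
Group by U:
  weight(U=0) = 5/108
  weight(U=1) = 7/324
  weight(U=2) = 5/162
  weight(U=3) = 7/162
Total weight = 5/108 + 7/324 + 5/162 + 7/162 = 23/162
P(U=0 | obs) = 5/108 / 23/162 = 15/46
P(U=1 | obs) = 7/324 / 23/162 = 7/46
P(U=2 | obs) = 5/162 / 23/162 = 5/23
P(U=3 | obs) = 7/162 / 23/162 = 7/23

P(U=0) = 15/46, P(U=1) = 7/46, P(U=2) = 5/23, P(U=3) = 7/23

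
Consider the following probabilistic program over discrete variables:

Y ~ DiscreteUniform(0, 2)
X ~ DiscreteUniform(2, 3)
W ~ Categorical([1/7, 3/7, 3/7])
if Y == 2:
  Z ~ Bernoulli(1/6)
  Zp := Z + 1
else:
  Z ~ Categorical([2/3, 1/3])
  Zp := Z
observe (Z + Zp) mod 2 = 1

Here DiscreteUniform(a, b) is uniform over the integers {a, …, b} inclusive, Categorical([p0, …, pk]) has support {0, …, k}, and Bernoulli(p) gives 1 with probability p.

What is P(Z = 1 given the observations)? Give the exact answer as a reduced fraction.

P(Z = 1 | obs) = 1/6

Enumerate traces; 12 have nonzero weight after conditioning:
  (Y=2, X=2, W=0, Z=0) weight 5/252
  (Y=2, X=2, W=0, Z=1) weight 1/252
  (Y=2, X=2, W=1, Z=0) weight 5/84
  (Y=2, X=2, W=1, Z=1) weight 1/84
  (Y=2, X=2, W=2, Z=0) weight 5/84
  (Y=2, X=2, W=2, Z=1) weight 1/84
  (Y=2, X=3, W=0, Z=0) weight 5/252
  (Y=2, X=3, W=0, Z=1) weight 1/252
  … 4 more
Group by Z:
  weight(Z=0) = 5/18
  weight(Z=1) = 1/18
Total weight = 5/18 + 1/18 = 1/3
P(Z=0 | obs) = 5/18 / 1/3 = 5/6
P(Z=1 | obs) = 1/18 / 1/3 = 1/6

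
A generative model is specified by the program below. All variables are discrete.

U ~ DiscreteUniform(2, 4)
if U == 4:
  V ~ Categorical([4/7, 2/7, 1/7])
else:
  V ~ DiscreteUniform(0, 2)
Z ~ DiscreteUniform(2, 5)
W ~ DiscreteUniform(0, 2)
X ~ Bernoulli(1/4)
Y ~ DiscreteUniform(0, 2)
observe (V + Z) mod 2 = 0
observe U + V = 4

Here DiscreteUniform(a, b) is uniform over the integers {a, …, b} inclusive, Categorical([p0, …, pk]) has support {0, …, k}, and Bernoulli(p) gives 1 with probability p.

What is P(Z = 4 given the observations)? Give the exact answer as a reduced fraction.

Enumerate traces; 108 have nonzero weight after conditioning:
  (U=2, V=2, Z=2, W=0, X=0, Y=0) weight 1/432
  (U=2, V=2, Z=2, W=0, X=0, Y=1) weight 1/432
  (U=2, V=2, Z=2, W=0, X=0, Y=2) weight 1/432
  (U=2, V=2, Z=2, W=0, X=1, Y=0) weight 1/1296
  (U=2, V=2, Z=2, W=0, X=1, Y=1) weight 1/1296
  (U=2, V=2, Z=2, W=0, X=1, Y=2) weight 1/1296
  (U=2, V=2, Z=2, W=1, X=0, Y=0) weight 1/432
  (U=2, V=2, Z=2, W=1, X=0, Y=1) weight 1/432
  (U=2, V=2, Z=4, W=0, X=0, Y=0) weight 1/432
  (U=3, V=1, Z=3, W=0, X=0, Y=0) weight 1/432
  … 98 more
Group by Z:
  weight(Z=2) = 19/252
  weight(Z=3) = 1/36
  weight(Z=4) = 19/252
  weight(Z=5) = 1/36
Total weight = 19/252 + 1/36 + 19/252 + 1/36 = 13/63
P(Z=2 | obs) = 19/252 / 13/63 = 19/52
P(Z=3 | obs) = 1/36 / 13/63 = 7/52
P(Z=4 | obs) = 19/252 / 13/63 = 19/52
P(Z=5 | obs) = 1/36 / 13/63 = 7/52

P(Z = 4 | obs) = 19/52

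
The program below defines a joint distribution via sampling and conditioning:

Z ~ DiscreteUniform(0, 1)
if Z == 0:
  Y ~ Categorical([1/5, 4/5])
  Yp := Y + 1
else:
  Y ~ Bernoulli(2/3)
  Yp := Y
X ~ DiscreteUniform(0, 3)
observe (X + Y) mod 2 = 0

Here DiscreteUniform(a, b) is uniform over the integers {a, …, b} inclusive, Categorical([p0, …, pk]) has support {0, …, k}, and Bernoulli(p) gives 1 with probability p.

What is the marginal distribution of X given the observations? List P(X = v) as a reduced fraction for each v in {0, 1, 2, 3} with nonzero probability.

Enumerate traces; 8 have nonzero weight after conditioning:
  (Z=0, Y=0, X=0) weight 1/40
  (Z=0, Y=0, X=2) weight 1/40
  (Z=0, Y=1, X=1) weight 1/10
  (Z=0, Y=1, X=3) weight 1/10
  (Z=1, Y=0, X=0) weight 1/24
  (Z=1, Y=0, X=2) weight 1/24
  (Z=1, Y=1, X=1) weight 1/12
  (Z=1, Y=1, X=3) weight 1/12
Group by X:
  weight(X=0) = 1/15
  weight(X=1) = 11/60
  weight(X=2) = 1/15
  weight(X=3) = 11/60
Total weight = 1/15 + 11/60 + 1/15 + 11/60 = 1/2
P(X=0 | obs) = 1/15 / 1/2 = 2/15
P(X=1 | obs) = 11/60 / 1/2 = 11/30
P(X=2 | obs) = 1/15 / 1/2 = 2/15
P(X=3 | obs) = 11/60 / 1/2 = 11/30

P(X=0) = 2/15, P(X=1) = 11/30, P(X=2) = 2/15, P(X=3) = 11/30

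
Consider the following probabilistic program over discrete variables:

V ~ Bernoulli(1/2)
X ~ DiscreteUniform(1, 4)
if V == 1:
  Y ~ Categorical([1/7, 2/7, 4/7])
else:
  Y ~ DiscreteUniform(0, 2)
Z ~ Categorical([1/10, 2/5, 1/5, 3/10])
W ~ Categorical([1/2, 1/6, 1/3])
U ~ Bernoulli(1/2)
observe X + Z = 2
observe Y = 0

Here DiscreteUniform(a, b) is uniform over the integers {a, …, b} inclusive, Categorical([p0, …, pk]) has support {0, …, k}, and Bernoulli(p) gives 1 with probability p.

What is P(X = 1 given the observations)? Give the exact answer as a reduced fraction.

Enumerate traces; 24 have nonzero weight after conditioning:
  (V=0, X=1, Y=0, Z=1, W=0, U=0) weight 1/240
  (V=0, X=1, Y=0, Z=1, W=0, U=1) weight 1/240
  (V=0, X=1, Y=0, Z=1, W=1, U=0) weight 1/720
  (V=0, X=1, Y=0, Z=1, W=1, U=1) weight 1/720
  (V=0, X=1, Y=0, Z=1, W=2, U=0) weight 1/360
  (V=0, X=1, Y=0, Z=1, W=2, U=1) weight 1/360
  (V=0, X=2, Y=0, Z=0, W=0, U=0) weight 1/960
  (V=0, X=2, Y=0, Z=0, W=0, U=1) weight 1/960
  … 16 more
Group by X:
  weight(X=1) = 1/42
  weight(X=2) = 1/168
Total weight = 1/42 + 1/168 = 5/168
P(X=1 | obs) = 1/42 / 5/168 = 4/5
P(X=2 | obs) = 1/168 / 5/168 = 1/5

P(X = 1 | obs) = 4/5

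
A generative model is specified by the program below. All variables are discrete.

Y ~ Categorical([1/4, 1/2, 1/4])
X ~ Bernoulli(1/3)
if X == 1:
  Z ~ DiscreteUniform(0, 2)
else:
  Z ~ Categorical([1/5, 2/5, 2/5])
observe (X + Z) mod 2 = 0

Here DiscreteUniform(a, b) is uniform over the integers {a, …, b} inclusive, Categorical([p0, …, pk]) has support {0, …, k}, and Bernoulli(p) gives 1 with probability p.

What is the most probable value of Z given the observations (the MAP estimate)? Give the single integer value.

Enumerate traces; 9 have nonzero weight after conditioning:
  (Y=0, X=0, Z=0) weight 1/30
  (Y=0, X=0, Z=2) weight 1/15
  (Y=0, X=1, Z=1) weight 1/36
  (Y=1, X=0, Z=0) weight 1/15
  (Y=1, X=0, Z=2) weight 2/15
  (Y=1, X=1, Z=1) weight 1/18
  (Y=2, X=0, Z=0) weight 1/30
  (Y=2, X=0, Z=2) weight 1/15
  … 1 more
Group by Z:
  weight(Z=0) = 2/15
  weight(Z=1) = 1/9
  weight(Z=2) = 4/15
Total weight = 2/15 + 1/9 + 4/15 = 23/45
P(Z=0 | obs) = 2/15 / 23/45 = 6/23
P(Z=1 | obs) = 1/9 / 23/45 = 5/23
P(Z=2 | obs) = 4/15 / 23/45 = 12/23
argmax = 2

argmax_v P(Z = v | obs) = 2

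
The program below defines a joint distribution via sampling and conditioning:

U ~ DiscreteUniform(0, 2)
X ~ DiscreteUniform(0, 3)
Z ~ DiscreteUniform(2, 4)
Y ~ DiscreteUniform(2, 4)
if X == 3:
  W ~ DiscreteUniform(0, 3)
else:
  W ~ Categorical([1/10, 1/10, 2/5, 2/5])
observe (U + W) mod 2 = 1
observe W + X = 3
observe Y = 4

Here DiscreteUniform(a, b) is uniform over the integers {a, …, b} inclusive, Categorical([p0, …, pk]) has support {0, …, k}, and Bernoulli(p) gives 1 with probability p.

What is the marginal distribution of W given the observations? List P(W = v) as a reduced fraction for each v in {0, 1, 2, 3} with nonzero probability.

Enumerate traces; 18 have nonzero weight after conditioning:
  (U=0, X=0, Z=2, Y=4, W=3) weight 1/270
  (U=0, X=0, Z=3, Y=4, W=3) weight 1/270
  (U=0, X=0, Z=4, Y=4, W=3) weight 1/270
  (U=0, X=2, Z=2, Y=4, W=1) weight 1/1080
  (U=0, X=2, Z=3, Y=4, W=1) weight 1/1080
  (U=0, X=2, Z=4, Y=4, W=1) weight 1/1080
  (U=1, X=1, Z=2, Y=4, W=2) weight 1/270
  (U=1, X=1, Z=3, Y=4, W=2) weight 1/270
  (U=1, X=3, Z=2, Y=4, W=0) weight 1/432
  … 9 more
Group by W:
  weight(W=0) = 1/144
  weight(W=1) = 1/180
  weight(W=2) = 1/90
  weight(W=3) = 1/45
Total weight = 1/144 + 1/180 + 1/90 + 1/45 = 11/240
P(W=0 | obs) = 1/144 / 11/240 = 5/33
P(W=1 | obs) = 1/180 / 11/240 = 4/33
P(W=2 | obs) = 1/90 / 11/240 = 8/33
P(W=3 | obs) = 1/45 / 11/240 = 16/33

P(W=0) = 5/33, P(W=1) = 4/33, P(W=2) = 8/33, P(W=3) = 16/33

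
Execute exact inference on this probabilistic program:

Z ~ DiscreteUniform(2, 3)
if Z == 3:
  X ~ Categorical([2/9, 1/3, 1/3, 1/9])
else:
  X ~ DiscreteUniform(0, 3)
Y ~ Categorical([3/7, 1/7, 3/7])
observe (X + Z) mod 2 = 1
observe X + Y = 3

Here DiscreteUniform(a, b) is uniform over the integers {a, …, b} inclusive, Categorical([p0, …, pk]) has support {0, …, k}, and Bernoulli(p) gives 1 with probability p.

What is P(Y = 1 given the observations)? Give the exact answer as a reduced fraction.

P(Y = 1 | obs) = 2/11

Enumerate traces; 3 have nonzero weight after conditioning:
  (Z=2, X=1, Y=2) weight 3/56
  (Z=2, X=3, Y=0) weight 3/56
  (Z=3, X=2, Y=1) weight 1/42
Group by Y:
  weight(Y=0) = 3/56
  weight(Y=1) = 1/42
  weight(Y=2) = 3/56
Total weight = 3/56 + 1/42 + 3/56 = 11/84
P(Y=0 | obs) = 3/56 / 11/84 = 9/22
P(Y=1 | obs) = 1/42 / 11/84 = 2/11
P(Y=2 | obs) = 3/56 / 11/84 = 9/22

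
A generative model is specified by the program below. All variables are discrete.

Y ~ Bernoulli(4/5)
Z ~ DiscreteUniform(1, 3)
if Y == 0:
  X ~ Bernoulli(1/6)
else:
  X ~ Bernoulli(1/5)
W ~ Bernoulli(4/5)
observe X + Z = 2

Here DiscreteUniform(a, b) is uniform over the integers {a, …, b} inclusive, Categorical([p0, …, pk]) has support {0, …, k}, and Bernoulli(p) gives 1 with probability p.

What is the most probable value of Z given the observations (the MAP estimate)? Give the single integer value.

argmax_v P(Z = v | obs) = 2

Enumerate traces; 8 have nonzero weight after conditioning:
  (Y=0, Z=1, X=1, W=0) weight 1/450
  (Y=0, Z=1, X=1, W=1) weight 2/225
  (Y=0, Z=2, X=0, W=0) weight 1/90
  (Y=0, Z=2, X=0, W=1) weight 2/45
  (Y=1, Z=1, X=1, W=0) weight 4/375
  (Y=1, Z=1, X=1, W=1) weight 16/375
  (Y=1, Z=2, X=0, W=0) weight 16/375
  (Y=1, Z=2, X=0, W=1) weight 64/375
Group by Z:
  weight(Z=1) = 29/450
  weight(Z=2) = 121/450
Total weight = 29/450 + 121/450 = 1/3
P(Z=1 | obs) = 29/450 / 1/3 = 29/150
P(Z=2 | obs) = 121/450 / 1/3 = 121/150
argmax = 2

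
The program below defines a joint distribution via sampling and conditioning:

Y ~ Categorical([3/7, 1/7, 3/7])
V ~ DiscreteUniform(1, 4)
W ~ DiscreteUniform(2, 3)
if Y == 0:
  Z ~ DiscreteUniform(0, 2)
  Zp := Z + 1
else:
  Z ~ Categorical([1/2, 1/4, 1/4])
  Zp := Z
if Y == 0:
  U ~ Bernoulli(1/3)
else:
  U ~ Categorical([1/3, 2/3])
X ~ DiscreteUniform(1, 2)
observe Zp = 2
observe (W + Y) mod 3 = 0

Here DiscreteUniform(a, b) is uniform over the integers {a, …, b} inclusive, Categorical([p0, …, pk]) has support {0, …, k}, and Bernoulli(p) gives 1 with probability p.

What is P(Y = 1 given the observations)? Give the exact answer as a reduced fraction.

Enumerate traces; 32 have nonzero weight after conditioning:
  (Y=0, V=1, W=3, Z=1, U=0, X=1) weight 1/168
  (Y=0, V=1, W=3, Z=1, U=0, X=2) weight 1/168
  (Y=0, V=1, W=3, Z=1, U=1, X=1) weight 1/336
  (Y=0, V=1, W=3, Z=1, U=1, X=2) weight 1/336
  (Y=0, V=2, W=3, Z=1, U=0, X=1) weight 1/168
  (Y=0, V=2, W=3, Z=1, U=0, X=2) weight 1/168
  (Y=0, V=2, W=3, Z=1, U=1, X=1) weight 1/336
  (Y=0, V=2, W=3, Z=1, U=1, X=2) weight 1/336
  (Y=1, V=1, W=2, Z=2, U=0, X=1) weight 1/1344
  … 23 more
Group by Y:
  weight(Y=0) = 1/14
  weight(Y=1) = 1/56
Total weight = 1/14 + 1/56 = 5/56
P(Y=0 | obs) = 1/14 / 5/56 = 4/5
P(Y=1 | obs) = 1/56 / 5/56 = 1/5

P(Y = 1 | obs) = 1/5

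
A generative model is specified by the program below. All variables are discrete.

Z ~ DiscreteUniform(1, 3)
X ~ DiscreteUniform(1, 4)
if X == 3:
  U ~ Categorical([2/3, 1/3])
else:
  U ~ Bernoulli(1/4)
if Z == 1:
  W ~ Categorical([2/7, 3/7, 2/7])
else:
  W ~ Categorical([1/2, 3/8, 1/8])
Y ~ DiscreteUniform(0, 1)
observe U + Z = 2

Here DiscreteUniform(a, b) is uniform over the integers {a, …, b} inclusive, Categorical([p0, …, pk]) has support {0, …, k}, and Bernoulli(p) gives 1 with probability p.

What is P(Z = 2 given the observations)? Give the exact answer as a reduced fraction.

P(Z = 2 | obs) = 35/48

Enumerate traces; 48 have nonzero weight after conditioning:
  (Z=1, X=1, U=1, W=0, Y=0) weight 1/336
  (Z=1, X=1, U=1, W=0, Y=1) weight 1/336
  (Z=1, X=1, U=1, W=1, Y=0) weight 1/224
  (Z=1, X=1, U=1, W=1, Y=1) weight 1/224
  (Z=1, X=1, U=1, W=2, Y=0) weight 1/336
  (Z=1, X=1, U=1, W=2, Y=1) weight 1/336
  (Z=1, X=2, U=1, W=0, Y=0) weight 1/336
  (Z=1, X=2, U=1, W=0, Y=1) weight 1/336
  (Z=2, X=1, U=0, W=0, Y=0) weight 1/64
  … 39 more
Group by Z:
  weight(Z=1) = 13/144
  weight(Z=2) = 35/144
Total weight = 13/144 + 35/144 = 1/3
P(Z=1 | obs) = 13/144 / 1/3 = 13/48
P(Z=2 | obs) = 35/144 / 1/3 = 35/48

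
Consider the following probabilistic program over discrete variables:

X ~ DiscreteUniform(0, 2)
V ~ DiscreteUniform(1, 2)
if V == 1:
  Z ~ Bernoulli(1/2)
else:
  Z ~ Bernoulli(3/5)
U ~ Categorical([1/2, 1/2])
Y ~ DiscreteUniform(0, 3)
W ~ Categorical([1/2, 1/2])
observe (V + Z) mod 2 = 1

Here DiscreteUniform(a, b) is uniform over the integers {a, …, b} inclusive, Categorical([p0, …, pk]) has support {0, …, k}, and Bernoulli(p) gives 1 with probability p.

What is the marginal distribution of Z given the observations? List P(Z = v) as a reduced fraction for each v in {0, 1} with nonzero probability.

P(Z=0) = 5/11, P(Z=1) = 6/11

Enumerate traces; 96 have nonzero weight after conditioning:
  (X=0, V=1, Z=0, U=0, Y=0, W=0) weight 1/192
  (X=0, V=1, Z=0, U=0, Y=0, W=1) weight 1/192
  (X=0, V=1, Z=0, U=0, Y=1, W=0) weight 1/192
  (X=0, V=1, Z=0, U=0, Y=1, W=1) weight 1/192
  (X=0, V=1, Z=0, U=0, Y=2, W=0) weight 1/192
  (X=0, V=1, Z=0, U=0, Y=2, W=1) weight 1/192
  (X=0, V=1, Z=0, U=0, Y=3, W=0) weight 1/192
  (X=0, V=1, Z=0, U=0, Y=3, W=1) weight 1/192
  (X=0, V=2, Z=1, U=0, Y=0, W=0) weight 1/160
  … 87 more
Group by Z:
  weight(Z=0) = 1/4
  weight(Z=1) = 3/10
Total weight = 1/4 + 3/10 = 11/20
P(Z=0 | obs) = 1/4 / 11/20 = 5/11
P(Z=1 | obs) = 3/10 / 11/20 = 6/11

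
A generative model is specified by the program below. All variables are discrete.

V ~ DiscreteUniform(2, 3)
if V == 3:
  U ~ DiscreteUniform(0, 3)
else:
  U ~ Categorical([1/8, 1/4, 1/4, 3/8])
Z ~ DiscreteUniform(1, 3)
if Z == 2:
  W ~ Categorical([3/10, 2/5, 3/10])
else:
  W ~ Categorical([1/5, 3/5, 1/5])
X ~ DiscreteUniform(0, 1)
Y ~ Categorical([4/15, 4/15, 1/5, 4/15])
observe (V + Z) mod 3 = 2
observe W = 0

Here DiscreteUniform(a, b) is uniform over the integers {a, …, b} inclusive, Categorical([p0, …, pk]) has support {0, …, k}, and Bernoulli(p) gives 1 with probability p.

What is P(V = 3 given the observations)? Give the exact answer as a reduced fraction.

Enumerate traces; 64 have nonzero weight after conditioning:
  (V=2, U=0, Z=3, W=0, X=0, Y=0) weight 1/1800
  (V=2, U=0, Z=3, W=0, X=0, Y=1) weight 1/1800
  (V=2, U=0, Z=3, W=0, X=0, Y=2) weight 1/2400
  (V=2, U=0, Z=3, W=0, X=0, Y=3) weight 1/1800
  (V=2, U=0, Z=3, W=0, X=1, Y=0) weight 1/1800
  (V=2, U=0, Z=3, W=0, X=1, Y=1) weight 1/1800
  (V=2, U=0, Z=3, W=0, X=1, Y=2) weight 1/2400
  (V=2, U=0, Z=3, W=0, X=1, Y=3) weight 1/1800
  (V=3, U=0, Z=2, W=0, X=0, Y=0) weight 1/600
  … 55 more
Group by V:
  weight(V=2) = 1/30
  weight(V=3) = 1/20
Total weight = 1/30 + 1/20 = 1/12
P(V=2 | obs) = 1/30 / 1/12 = 2/5
P(V=3 | obs) = 1/20 / 1/12 = 3/5

P(V = 3 | obs) = 3/5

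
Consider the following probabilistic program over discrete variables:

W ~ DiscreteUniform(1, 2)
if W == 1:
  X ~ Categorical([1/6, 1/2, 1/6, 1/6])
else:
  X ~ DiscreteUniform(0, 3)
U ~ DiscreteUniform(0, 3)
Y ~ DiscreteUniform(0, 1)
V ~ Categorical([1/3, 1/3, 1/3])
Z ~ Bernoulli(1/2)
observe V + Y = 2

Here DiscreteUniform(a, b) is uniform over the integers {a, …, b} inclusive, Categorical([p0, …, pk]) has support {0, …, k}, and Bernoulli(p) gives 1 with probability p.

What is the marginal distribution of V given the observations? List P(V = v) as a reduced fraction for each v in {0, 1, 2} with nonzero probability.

P(V=1) = 1/2, P(V=2) = 1/2

Enumerate traces; 128 have nonzero weight after conditioning:
  (W=1, X=0, U=0, Y=0, V=2, Z=0) weight 1/576
  (W=1, X=0, U=0, Y=0, V=2, Z=1) weight 1/576
  (W=1, X=0, U=0, Y=1, V=1, Z=0) weight 1/576
  (W=1, X=0, U=0, Y=1, V=1, Z=1) weight 1/576
  (W=1, X=0, U=1, Y=0, V=2, Z=0) weight 1/576
  (W=1, X=0, U=1, Y=0, V=2, Z=1) weight 1/576
  (W=1, X=0, U=1, Y=1, V=1, Z=0) weight 1/576
  (W=1, X=0, U=1, Y=1, V=1, Z=1) weight 1/576
  … 120 more
Group by V:
  weight(V=1) = 1/6
  weight(V=2) = 1/6
Total weight = 1/6 + 1/6 = 1/3
P(V=1 | obs) = 1/6 / 1/3 = 1/2
P(V=2 | obs) = 1/6 / 1/3 = 1/2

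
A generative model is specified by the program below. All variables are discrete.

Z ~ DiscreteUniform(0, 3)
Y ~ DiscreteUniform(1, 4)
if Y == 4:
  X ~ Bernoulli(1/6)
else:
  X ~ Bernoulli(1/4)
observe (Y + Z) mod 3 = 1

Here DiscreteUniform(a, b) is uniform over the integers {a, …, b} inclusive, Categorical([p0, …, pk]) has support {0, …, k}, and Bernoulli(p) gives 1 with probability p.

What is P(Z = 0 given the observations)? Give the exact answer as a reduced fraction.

P(Z = 0 | obs) = 1/3

Enumerate traces; 12 have nonzero weight after conditioning:
  (Z=0, Y=1, X=0) weight 3/64
  (Z=0, Y=1, X=1) weight 1/64
  (Z=0, Y=4, X=0) weight 5/96
  (Z=0, Y=4, X=1) weight 1/96
  (Z=1, Y=3, X=0) weight 3/64
  (Z=1, Y=3, X=1) weight 1/64
  (Z=2, Y=2, X=0) weight 3/64
  (Z=2, Y=2, X=1) weight 1/64
  (Z=3, Y=1, X=0) weight 3/64
  … 3 more
Group by Z:
  weight(Z=0) = 1/8
  weight(Z=1) = 1/16
  weight(Z=2) = 1/16
  weight(Z=3) = 1/8
Total weight = 1/8 + 1/16 + 1/16 + 1/8 = 3/8
P(Z=0 | obs) = 1/8 / 3/8 = 1/3
P(Z=1 | obs) = 1/16 / 3/8 = 1/6
P(Z=2 | obs) = 1/16 / 3/8 = 1/6
P(Z=3 | obs) = 1/8 / 3/8 = 1/3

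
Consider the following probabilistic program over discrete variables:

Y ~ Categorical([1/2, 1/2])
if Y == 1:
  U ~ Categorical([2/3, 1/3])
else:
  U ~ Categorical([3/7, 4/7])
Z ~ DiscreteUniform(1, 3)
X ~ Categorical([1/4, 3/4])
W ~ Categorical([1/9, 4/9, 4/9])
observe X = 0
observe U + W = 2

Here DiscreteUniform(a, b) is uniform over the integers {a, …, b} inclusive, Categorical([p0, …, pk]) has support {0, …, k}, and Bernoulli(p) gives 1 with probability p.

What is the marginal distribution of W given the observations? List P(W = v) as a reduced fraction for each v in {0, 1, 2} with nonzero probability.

Enumerate traces; 12 have nonzero weight after conditioning:
  (Y=0, U=0, Z=1, X=0, W=2) weight 1/126
  (Y=0, U=0, Z=2, X=0, W=2) weight 1/126
  (Y=0, U=0, Z=3, X=0, W=2) weight 1/126
  (Y=0, U=1, Z=1, X=0, W=1) weight 2/189
  (Y=0, U=1, Z=2, X=0, W=1) weight 2/189
  (Y=0, U=1, Z=3, X=0, W=1) weight 2/189
  (Y=1, U=0, Z=1, X=0, W=2) weight 1/81
  (Y=1, U=0, Z=2, X=0, W=2) weight 1/81
  … 4 more
Group by W:
  weight(W=1) = 19/378
  weight(W=2) = 23/378
Total weight = 19/378 + 23/378 = 1/9
P(W=1 | obs) = 19/378 / 1/9 = 19/42
P(W=2 | obs) = 23/378 / 1/9 = 23/42

P(W=1) = 19/42, P(W=2) = 23/42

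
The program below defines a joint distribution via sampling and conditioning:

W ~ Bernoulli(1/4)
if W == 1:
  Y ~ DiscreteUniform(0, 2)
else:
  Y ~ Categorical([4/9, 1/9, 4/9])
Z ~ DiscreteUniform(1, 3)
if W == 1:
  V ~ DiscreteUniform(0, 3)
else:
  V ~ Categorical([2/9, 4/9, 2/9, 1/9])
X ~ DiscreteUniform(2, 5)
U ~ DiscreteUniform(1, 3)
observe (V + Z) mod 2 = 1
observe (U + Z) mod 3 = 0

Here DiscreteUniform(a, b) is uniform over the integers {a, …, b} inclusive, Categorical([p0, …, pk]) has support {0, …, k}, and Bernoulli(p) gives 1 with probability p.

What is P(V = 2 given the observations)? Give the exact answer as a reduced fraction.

P(V = 2 | obs) = 11/35

Enumerate traces; 144 have nonzero weight after conditioning:
  (W=0, Y=0, Z=1, V=0, X=2, U=2) weight 1/486
  (W=0, Y=0, Z=1, V=0, X=3, U=2) weight 1/486
  (W=0, Y=0, Z=1, V=0, X=4, U=2) weight 1/486
  (W=0, Y=0, Z=1, V=0, X=5, U=2) weight 1/486
  (W=0, Y=0, Z=1, V=2, X=2, U=2) weight 1/486
  (W=0, Y=0, Z=1, V=2, X=3, U=2) weight 1/486
  (W=0, Y=0, Z=1, V=2, X=4, U=2) weight 1/486
  (W=0, Y=0, Z=1, V=2, X=5, U=2) weight 1/486
  (W=0, Y=0, Z=2, V=1, X=2, U=1) weight 1/243
  (W=0, Y=0, Z=2, V=3, X=2, U=1) weight 1/972
  … 134 more
Group by V:
  weight(V=0) = 11/216
  weight(V=1) = 19/432
  weight(V=2) = 11/216
  weight(V=3) = 7/432
Total weight = 11/216 + 19/432 + 11/216 + 7/432 = 35/216
P(V=0 | obs) = 11/216 / 35/216 = 11/35
P(V=1 | obs) = 19/432 / 35/216 = 19/70
P(V=2 | obs) = 11/216 / 35/216 = 11/35
P(V=3 | obs) = 7/432 / 35/216 = 1/10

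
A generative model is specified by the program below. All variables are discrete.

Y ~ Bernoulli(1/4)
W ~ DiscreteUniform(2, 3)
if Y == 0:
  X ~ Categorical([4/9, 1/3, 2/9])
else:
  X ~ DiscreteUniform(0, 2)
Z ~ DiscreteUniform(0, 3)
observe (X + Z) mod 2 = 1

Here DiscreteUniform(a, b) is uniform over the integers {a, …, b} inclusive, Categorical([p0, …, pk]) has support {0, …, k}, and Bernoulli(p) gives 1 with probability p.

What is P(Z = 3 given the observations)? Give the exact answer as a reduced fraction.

Enumerate traces; 24 have nonzero weight after conditioning:
  (Y=0, W=2, X=0, Z=1) weight 1/24
  (Y=0, W=2, X=0, Z=3) weight 1/24
  (Y=0, W=2, X=1, Z=0) weight 1/32
  (Y=0, W=2, X=1, Z=2) weight 1/32
  (Y=0, W=2, X=2, Z=1) weight 1/48
  (Y=0, W=2, X=2, Z=3) weight 1/48
  (Y=0, W=3, X=0, Z=1) weight 1/24
  (Y=0, W=3, X=0, Z=3) weight 1/24
  … 16 more
Group by Z:
  weight(Z=0) = 1/12
  weight(Z=1) = 1/6
  weight(Z=2) = 1/12
  weight(Z=3) = 1/6
Total weight = 1/12 + 1/6 + 1/12 + 1/6 = 1/2
P(Z=0 | obs) = 1/12 / 1/2 = 1/6
P(Z=1 | obs) = 1/6 / 1/2 = 1/3
P(Z=2 | obs) = 1/12 / 1/2 = 1/6
P(Z=3 | obs) = 1/6 / 1/2 = 1/3

P(Z = 3 | obs) = 1/3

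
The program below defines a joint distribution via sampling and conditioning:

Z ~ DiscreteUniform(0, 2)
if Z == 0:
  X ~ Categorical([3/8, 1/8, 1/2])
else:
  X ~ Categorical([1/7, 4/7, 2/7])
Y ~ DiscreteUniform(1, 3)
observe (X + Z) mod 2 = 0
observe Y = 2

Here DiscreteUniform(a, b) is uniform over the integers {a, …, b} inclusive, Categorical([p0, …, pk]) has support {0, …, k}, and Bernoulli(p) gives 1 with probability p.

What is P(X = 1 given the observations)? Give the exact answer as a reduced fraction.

P(X = 1 | obs) = 32/105

Enumerate traces; 5 have nonzero weight after conditioning:
  (Z=0, X=0, Y=2) weight 1/24
  (Z=0, X=2, Y=2) weight 1/18
  (Z=1, X=1, Y=2) weight 4/63
  (Z=2, X=0, Y=2) weight 1/63
  (Z=2, X=2, Y=2) weight 2/63
Group by X:
  weight(X=0) = 29/504
  weight(X=1) = 4/63
  weight(X=2) = 11/126
Total weight = 29/504 + 4/63 + 11/126 = 5/24
P(X=0 | obs) = 29/504 / 5/24 = 29/105
P(X=1 | obs) = 4/63 / 5/24 = 32/105
P(X=2 | obs) = 11/126 / 5/24 = 44/105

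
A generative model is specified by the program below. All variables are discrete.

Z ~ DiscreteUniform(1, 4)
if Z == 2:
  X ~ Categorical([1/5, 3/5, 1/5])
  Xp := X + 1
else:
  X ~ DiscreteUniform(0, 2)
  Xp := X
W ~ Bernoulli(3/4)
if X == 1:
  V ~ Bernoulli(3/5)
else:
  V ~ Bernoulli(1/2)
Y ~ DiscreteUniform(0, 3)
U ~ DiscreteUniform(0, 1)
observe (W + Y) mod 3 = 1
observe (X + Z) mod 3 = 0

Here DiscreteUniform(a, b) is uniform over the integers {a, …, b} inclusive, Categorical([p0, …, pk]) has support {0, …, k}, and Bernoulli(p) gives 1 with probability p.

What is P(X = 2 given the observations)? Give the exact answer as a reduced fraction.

P(X = 2 | obs) = 5/12

Enumerate traces; 48 have nonzero weight after conditioning:
  (Z=1, X=2, W=0, V=0, Y=1, U=0) weight 1/768
  (Z=1, X=2, W=0, V=0, Y=1, U=1) weight 1/768
  (Z=1, X=2, W=0, V=1, Y=1, U=0) weight 1/768
  (Z=1, X=2, W=0, V=1, Y=1, U=1) weight 1/768
  (Z=1, X=2, W=1, V=0, Y=0, U=0) weight 1/256
  (Z=1, X=2, W=1, V=0, Y=0, U=1) weight 1/256
  (Z=1, X=2, W=1, V=0, Y=3, U=0) weight 1/256
  (Z=1, X=2, W=1, V=0, Y=3, U=1) weight 1/256
  (Z=2, X=1, W=0, V=0, Y=1, U=0) weight 3/1600
  (Z=3, X=0, W=0, V=0, Y=1, U=0) weight 1/768
  … 38 more
Group by X:
  weight(X=0) = 7/192
  weight(X=1) = 21/320
  weight(X=2) = 7/96
Total weight = 7/192 + 21/320 + 7/96 = 7/40
P(X=0 | obs) = 7/192 / 7/40 = 5/24
P(X=1 | obs) = 21/320 / 7/40 = 3/8
P(X=2 | obs) = 7/96 / 7/40 = 5/12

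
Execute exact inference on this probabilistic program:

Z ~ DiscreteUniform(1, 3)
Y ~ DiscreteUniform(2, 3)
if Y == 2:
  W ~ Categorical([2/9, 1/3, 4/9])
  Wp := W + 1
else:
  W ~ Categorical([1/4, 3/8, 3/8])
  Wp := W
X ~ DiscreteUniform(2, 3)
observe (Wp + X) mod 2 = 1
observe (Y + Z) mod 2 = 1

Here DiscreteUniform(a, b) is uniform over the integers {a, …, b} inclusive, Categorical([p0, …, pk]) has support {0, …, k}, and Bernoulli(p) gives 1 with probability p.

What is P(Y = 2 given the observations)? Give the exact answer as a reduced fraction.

Enumerate traces; 9 have nonzero weight after conditioning:
  (Z=1, Y=2, W=0, X=2) weight 1/54
  (Z=1, Y=2, W=1, X=3) weight 1/36
  (Z=1, Y=2, W=2, X=2) weight 1/27
  (Z=2, Y=3, W=0, X=3) weight 1/48
  (Z=2, Y=3, W=1, X=2) weight 1/32
  (Z=2, Y=3, W=2, X=3) weight 1/32
  (Z=3, Y=2, W=0, X=2) weight 1/54
  (Z=3, Y=2, W=1, X=3) weight 1/36
  … 1 more
Group by Y:
  weight(Y=2) = 1/6
  weight(Y=3) = 1/12
Total weight = 1/6 + 1/12 = 1/4
P(Y=2 | obs) = 1/6 / 1/4 = 2/3
P(Y=3 | obs) = 1/12 / 1/4 = 1/3

P(Y = 2 | obs) = 2/3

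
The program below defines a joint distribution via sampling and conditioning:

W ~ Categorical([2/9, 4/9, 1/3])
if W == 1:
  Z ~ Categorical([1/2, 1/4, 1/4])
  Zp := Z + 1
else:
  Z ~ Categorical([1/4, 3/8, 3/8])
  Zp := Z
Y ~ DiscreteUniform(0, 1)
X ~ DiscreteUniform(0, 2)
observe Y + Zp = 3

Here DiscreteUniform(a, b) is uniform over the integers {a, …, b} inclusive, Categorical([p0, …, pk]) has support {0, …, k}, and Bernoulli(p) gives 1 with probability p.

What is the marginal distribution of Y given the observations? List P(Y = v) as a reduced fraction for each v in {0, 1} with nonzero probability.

Enumerate traces; 12 have nonzero weight after conditioning:
  (W=0, Z=2, Y=1, X=0) weight 1/72
  (W=0, Z=2, Y=1, X=1) weight 1/72
  (W=0, Z=2, Y=1, X=2) weight 1/72
  (W=1, Z=1, Y=1, X=0) weight 1/54
  (W=1, Z=1, Y=1, X=1) weight 1/54
  (W=1, Z=1, Y=1, X=2) weight 1/54
  (W=1, Z=2, Y=0, X=0) weight 1/54
  (W=1, Z=2, Y=0, X=1) weight 1/54
  … 4 more
Group by Y:
  weight(Y=0) = 1/18
  weight(Y=1) = 23/144
Total weight = 1/18 + 23/144 = 31/144
P(Y=0 | obs) = 1/18 / 31/144 = 8/31
P(Y=1 | obs) = 23/144 / 31/144 = 23/31

P(Y=0) = 8/31, P(Y=1) = 23/31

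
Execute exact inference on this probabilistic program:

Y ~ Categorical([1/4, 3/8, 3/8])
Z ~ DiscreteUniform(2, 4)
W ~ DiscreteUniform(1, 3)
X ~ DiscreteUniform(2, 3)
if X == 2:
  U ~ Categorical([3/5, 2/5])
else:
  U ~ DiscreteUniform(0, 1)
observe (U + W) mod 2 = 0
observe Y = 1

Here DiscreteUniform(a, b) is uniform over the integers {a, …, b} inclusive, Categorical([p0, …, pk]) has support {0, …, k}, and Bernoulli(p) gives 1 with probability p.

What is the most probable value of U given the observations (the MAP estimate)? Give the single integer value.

Enumerate traces; 18 have nonzero weight after conditioning:
  (Y=1, Z=2, W=1, X=2, U=1) weight 1/120
  (Y=1, Z=2, W=1, X=3, U=1) weight 1/96
  (Y=1, Z=2, W=2, X=2, U=0) weight 1/80
  (Y=1, Z=2, W=2, X=3, U=0) weight 1/96
  (Y=1, Z=2, W=3, X=2, U=1) weight 1/120
  (Y=1, Z=2, W=3, X=3, U=1) weight 1/96
  (Y=1, Z=3, W=1, X=2, U=1) weight 1/120
  (Y=1, Z=3, W=1, X=3, U=1) weight 1/96
  … 10 more
Group by U:
  weight(U=0) = 11/160
  weight(U=1) = 9/80
Total weight = 11/160 + 9/80 = 29/160
P(U=0 | obs) = 11/160 / 29/160 = 11/29
P(U=1 | obs) = 9/80 / 29/160 = 18/29
argmax = 1

argmax_v P(U = v | obs) = 1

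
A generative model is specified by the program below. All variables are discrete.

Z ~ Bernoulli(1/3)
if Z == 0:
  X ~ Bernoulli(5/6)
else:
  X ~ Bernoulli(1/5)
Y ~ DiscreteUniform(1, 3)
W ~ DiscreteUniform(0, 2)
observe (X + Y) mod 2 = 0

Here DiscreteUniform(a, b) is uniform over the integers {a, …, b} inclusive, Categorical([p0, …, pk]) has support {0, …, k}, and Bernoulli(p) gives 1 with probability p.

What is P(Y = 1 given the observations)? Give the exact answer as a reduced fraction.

P(Y = 1 | obs) = 28/73

Enumerate traces; 18 have nonzero weight after conditioning:
  (Z=0, X=0, Y=2, W=0) weight 1/81
  (Z=0, X=0, Y=2, W=1) weight 1/81
  (Z=0, X=0, Y=2, W=2) weight 1/81
  (Z=0, X=1, Y=1, W=0) weight 5/81
  (Z=0, X=1, Y=1, W=1) weight 5/81
  (Z=0, X=1, Y=1, W=2) weight 5/81
  (Z=0, X=1, Y=3, W=0) weight 5/81
  (Z=0, X=1, Y=3, W=1) weight 5/81
  … 10 more
Group by Y:
  weight(Y=1) = 28/135
  weight(Y=2) = 17/135
  weight(Y=3) = 28/135
Total weight = 28/135 + 17/135 + 28/135 = 73/135
P(Y=1 | obs) = 28/135 / 73/135 = 28/73
P(Y=2 | obs) = 17/135 / 73/135 = 17/73
P(Y=3 | obs) = 28/135 / 73/135 = 28/73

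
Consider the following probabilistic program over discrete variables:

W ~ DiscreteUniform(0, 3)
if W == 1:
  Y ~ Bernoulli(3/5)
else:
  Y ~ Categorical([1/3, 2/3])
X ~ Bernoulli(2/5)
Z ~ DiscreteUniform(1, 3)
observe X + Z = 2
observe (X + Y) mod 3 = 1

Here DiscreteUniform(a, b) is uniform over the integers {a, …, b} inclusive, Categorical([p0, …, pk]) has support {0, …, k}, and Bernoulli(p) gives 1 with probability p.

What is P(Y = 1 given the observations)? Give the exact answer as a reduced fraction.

Enumerate traces; 8 have nonzero weight after conditioning:
  (W=0, Y=0, X=1, Z=1) weight 1/90
  (W=0, Y=1, X=0, Z=2) weight 1/30
  (W=1, Y=0, X=1, Z=1) weight 1/75
  (W=1, Y=1, X=0, Z=2) weight 3/100
  (W=2, Y=0, X=1, Z=1) weight 1/90
  (W=2, Y=1, X=0, Z=2) weight 1/30
  (W=3, Y=0, X=1, Z=1) weight 1/90
  (W=3, Y=1, X=0, Z=2) weight 1/30
Group by Y:
  weight(Y=0) = 7/150
  weight(Y=1) = 13/100
Total weight = 7/150 + 13/100 = 53/300
P(Y=0 | obs) = 7/150 / 53/300 = 14/53
P(Y=1 | obs) = 13/100 / 53/300 = 39/53

P(Y = 1 | obs) = 39/53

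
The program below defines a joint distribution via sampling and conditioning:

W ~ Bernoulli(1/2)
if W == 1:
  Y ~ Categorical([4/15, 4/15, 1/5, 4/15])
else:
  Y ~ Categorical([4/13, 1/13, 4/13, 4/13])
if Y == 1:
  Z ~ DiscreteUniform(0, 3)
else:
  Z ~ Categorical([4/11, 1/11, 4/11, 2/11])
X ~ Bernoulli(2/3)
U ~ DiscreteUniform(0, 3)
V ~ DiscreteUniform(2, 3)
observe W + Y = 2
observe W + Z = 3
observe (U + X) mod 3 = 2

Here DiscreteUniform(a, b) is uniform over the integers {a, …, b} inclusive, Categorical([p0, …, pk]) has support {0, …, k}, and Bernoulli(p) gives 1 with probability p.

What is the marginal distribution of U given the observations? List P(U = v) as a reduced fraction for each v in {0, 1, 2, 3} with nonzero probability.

P(U=1) = 2/3, P(U=2) = 1/3

Enumerate traces; 8 have nonzero weight after conditioning:
  (W=0, Y=2, Z=3, X=0, U=2, V=2) weight 1/858
  (W=0, Y=2, Z=3, X=0, U=2, V=3) weight 1/858
  (W=0, Y=2, Z=3, X=1, U=1, V=2) weight 1/429
  (W=0, Y=2, Z=3, X=1, U=1, V=3) weight 1/429
  (W=1, Y=1, Z=2, X=0, U=2, V=2) weight 1/720
  (W=1, Y=1, Z=2, X=0, U=2, V=3) weight 1/720
  (W=1, Y=1, Z=2, X=1, U=1, V=2) weight 1/360
  (W=1, Y=1, Z=2, X=1, U=1, V=3) weight 1/360
Group by U:
  weight(U=1) = 263/25740
  weight(U=2) = 263/51480
Total weight = 263/25740 + 263/51480 = 263/17160
P(U=1 | obs) = 263/25740 / 263/17160 = 2/3
P(U=2 | obs) = 263/51480 / 263/17160 = 1/3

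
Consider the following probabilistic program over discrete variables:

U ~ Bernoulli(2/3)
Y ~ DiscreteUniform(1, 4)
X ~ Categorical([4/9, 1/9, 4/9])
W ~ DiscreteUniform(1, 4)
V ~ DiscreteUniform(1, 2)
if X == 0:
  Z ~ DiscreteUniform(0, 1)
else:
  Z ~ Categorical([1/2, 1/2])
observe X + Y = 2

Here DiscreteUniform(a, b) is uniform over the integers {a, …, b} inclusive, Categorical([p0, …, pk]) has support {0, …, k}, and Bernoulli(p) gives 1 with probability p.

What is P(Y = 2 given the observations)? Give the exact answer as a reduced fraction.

Enumerate traces; 64 have nonzero weight after conditioning:
  (U=0, Y=1, X=1, W=1, V=1, Z=0) weight 1/1728
  (U=0, Y=1, X=1, W=1, V=1, Z=1) weight 1/1728
  (U=0, Y=1, X=1, W=1, V=2, Z=0) weight 1/1728
  (U=0, Y=1, X=1, W=1, V=2, Z=1) weight 1/1728
  (U=0, Y=1, X=1, W=2, V=1, Z=0) weight 1/1728
  (U=0, Y=1, X=1, W=2, V=1, Z=1) weight 1/1728
  (U=0, Y=1, X=1, W=2, V=2, Z=0) weight 1/1728
  (U=0, Y=1, X=1, W=2, V=2, Z=1) weight 1/1728
  (U=0, Y=2, X=0, W=1, V=1, Z=0) weight 1/432
  … 55 more
Group by Y:
  weight(Y=1) = 1/36
  weight(Y=2) = 1/9
Total weight = 1/36 + 1/9 = 5/36
P(Y=1 | obs) = 1/36 / 5/36 = 1/5
P(Y=2 | obs) = 1/9 / 5/36 = 4/5

P(Y = 2 | obs) = 4/5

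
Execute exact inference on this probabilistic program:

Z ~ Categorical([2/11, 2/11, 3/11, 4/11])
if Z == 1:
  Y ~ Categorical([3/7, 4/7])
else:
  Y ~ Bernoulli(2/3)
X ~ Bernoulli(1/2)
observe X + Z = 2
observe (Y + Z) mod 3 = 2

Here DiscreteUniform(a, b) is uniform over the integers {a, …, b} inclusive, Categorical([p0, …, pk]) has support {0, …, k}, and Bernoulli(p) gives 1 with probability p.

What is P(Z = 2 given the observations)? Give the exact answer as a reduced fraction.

Enumerate traces; 2 have nonzero weight after conditioning:
  (Z=1, Y=1, X=1) weight 4/77
  (Z=2, Y=0, X=0) weight 1/22
Group by Z:
  weight(Z=1) = 4/77
  weight(Z=2) = 1/22
Total weight = 4/77 + 1/22 = 15/154
P(Z=1 | obs) = 4/77 / 15/154 = 8/15
P(Z=2 | obs) = 1/22 / 15/154 = 7/15

P(Z = 2 | obs) = 7/15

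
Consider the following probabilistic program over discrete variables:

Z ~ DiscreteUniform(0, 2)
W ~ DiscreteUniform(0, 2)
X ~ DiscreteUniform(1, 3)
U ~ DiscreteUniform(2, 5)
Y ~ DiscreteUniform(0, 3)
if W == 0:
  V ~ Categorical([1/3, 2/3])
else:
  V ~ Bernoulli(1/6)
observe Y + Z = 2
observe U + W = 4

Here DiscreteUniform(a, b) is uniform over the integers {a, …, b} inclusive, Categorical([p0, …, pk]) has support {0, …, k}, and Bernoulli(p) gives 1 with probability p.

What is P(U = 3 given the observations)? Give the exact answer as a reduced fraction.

P(U = 3 | obs) = 1/3

Enumerate traces; 54 have nonzero weight after conditioning:
  (Z=0, W=0, X=1, U=4, Y=2, V=0) weight 1/1296
  (Z=0, W=0, X=1, U=4, Y=2, V=1) weight 1/648
  (Z=0, W=0, X=2, U=4, Y=2, V=0) weight 1/1296
  (Z=0, W=0, X=2, U=4, Y=2, V=1) weight 1/648
  (Z=0, W=0, X=3, U=4, Y=2, V=0) weight 1/1296
  (Z=0, W=0, X=3, U=4, Y=2, V=1) weight 1/648
  (Z=0, W=1, X=1, U=3, Y=2, V=0) weight 5/2592
  (Z=0, W=1, X=1, U=3, Y=2, V=1) weight 1/2592
  (Z=0, W=2, X=1, U=2, Y=2, V=0) weight 5/2592
  … 45 more
Group by U:
  weight(U=2) = 1/48
  weight(U=3) = 1/48
  weight(U=4) = 1/48
Total weight = 1/48 + 1/48 + 1/48 = 1/16
P(U=2 | obs) = 1/48 / 1/16 = 1/3
P(U=3 | obs) = 1/48 / 1/16 = 1/3
P(U=4 | obs) = 1/48 / 1/16 = 1/3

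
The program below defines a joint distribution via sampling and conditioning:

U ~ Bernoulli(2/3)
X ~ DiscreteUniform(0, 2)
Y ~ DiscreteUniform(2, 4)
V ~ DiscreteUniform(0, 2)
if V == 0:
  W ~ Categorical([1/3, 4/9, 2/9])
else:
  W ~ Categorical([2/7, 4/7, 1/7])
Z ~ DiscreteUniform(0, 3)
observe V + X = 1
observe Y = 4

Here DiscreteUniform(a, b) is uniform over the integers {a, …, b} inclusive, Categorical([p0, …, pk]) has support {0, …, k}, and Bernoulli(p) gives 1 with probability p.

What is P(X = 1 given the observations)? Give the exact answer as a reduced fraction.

P(X = 1 | obs) = 1/2

Enumerate traces; 48 have nonzero weight after conditioning:
  (U=0, X=0, Y=4, V=1, W=0, Z=0) weight 1/1134
  (U=0, X=0, Y=4, V=1, W=0, Z=1) weight 1/1134
  (U=0, X=0, Y=4, V=1, W=0, Z=2) weight 1/1134
  (U=0, X=0, Y=4, V=1, W=0, Z=3) weight 1/1134
  (U=0, X=0, Y=4, V=1, W=1, Z=0) weight 1/567
  (U=0, X=0, Y=4, V=1, W=1, Z=1) weight 1/567
  (U=0, X=0, Y=4, V=1, W=1, Z=2) weight 1/567
  (U=0, X=0, Y=4, V=1, W=1, Z=3) weight 1/567
  (U=0, X=1, Y=4, V=0, W=0, Z=0) weight 1/972
  … 39 more
Group by X:
  weight(X=0) = 1/27
  weight(X=1) = 1/27
Total weight = 1/27 + 1/27 = 2/27
P(X=0 | obs) = 1/27 / 2/27 = 1/2
P(X=1 | obs) = 1/27 / 2/27 = 1/2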